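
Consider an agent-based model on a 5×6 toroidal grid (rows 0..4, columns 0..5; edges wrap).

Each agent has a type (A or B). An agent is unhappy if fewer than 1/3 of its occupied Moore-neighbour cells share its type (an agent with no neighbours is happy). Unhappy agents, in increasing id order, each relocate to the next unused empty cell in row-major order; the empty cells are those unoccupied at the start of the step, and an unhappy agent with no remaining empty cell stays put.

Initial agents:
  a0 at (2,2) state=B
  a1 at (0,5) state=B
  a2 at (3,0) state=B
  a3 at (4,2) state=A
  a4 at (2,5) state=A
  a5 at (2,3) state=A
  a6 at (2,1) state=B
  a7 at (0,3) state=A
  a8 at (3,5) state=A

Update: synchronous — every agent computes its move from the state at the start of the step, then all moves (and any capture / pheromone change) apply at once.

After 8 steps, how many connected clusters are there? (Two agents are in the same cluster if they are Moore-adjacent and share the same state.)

4

t=1: a0@(2,2):B a1@(0,5):B a2@(3,0):B a3@(4,2):A a4@(2,5):A a5@(0,0):A a6@(2,1):B a7@(0,3):A a8@(3,5):A
t=2: a0@(2,2):B a1@(0,1):B a2@(3,0):B a3@(4,2):A a4@(2,5):A a5@(0,2):A a6@(2,1):B a7@(0,3):A a8@(3,5):A
t=3: a0@(2,2):B a1@(0,0):B a2@(3,0):B a3@(4,2):A a4@(2,5):A a5@(0,2):A a6@(2,1):B a7@(0,3):A a8@(3,5):A
t=4: (unchanged — steady state)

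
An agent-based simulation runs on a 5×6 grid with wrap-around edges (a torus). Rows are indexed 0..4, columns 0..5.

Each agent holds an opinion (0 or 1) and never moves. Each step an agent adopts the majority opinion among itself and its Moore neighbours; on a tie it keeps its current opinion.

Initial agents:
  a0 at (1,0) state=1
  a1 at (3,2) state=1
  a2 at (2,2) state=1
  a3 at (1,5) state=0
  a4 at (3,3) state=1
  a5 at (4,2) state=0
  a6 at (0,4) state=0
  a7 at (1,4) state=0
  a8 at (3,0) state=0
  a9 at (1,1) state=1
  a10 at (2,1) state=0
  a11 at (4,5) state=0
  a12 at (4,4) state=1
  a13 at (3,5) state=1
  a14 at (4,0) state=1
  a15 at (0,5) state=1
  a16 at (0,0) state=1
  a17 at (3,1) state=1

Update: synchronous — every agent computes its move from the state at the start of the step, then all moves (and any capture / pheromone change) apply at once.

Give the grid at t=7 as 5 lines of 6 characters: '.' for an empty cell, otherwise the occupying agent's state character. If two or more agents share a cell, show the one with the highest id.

1...01
11..00
.11...
1111.1
1.1.11

t=1: a0@(1,0):1 a1@(3,2):1 a2@(2,2):1 a3@(1,5):0 a4@(3,3):1 a5@(4,2):1 a6@(0,4):0 a7@(1,4):0 a8@(3,0):0 a9@(1,1):1 a10@(2,1):1 a11@(4,5):1 a12@(4,4):1 a13@(3,5):1 a14@(4,0):1 a15@(0,5):1 a16@(0,0):1 a17@(3,1):1
t=2: a0@(1,0):1 a1@(3,2):1 a2@(2,2):1 a3@(1,5):0 a4@(3,3):1 a5@(4,2):1 a6@(0,4):0 a7@(1,4):0 a8@(3,0):1 a9@(1,1):1 a10@(2,1):1 a11@(4,5):1 a12@(4,4):1 a13@(3,5):1 a14@(4,0):1 a15@(0,5):1 a16@(0,0):1 a17@(3,1):1
t=3: (unchanged — steady state)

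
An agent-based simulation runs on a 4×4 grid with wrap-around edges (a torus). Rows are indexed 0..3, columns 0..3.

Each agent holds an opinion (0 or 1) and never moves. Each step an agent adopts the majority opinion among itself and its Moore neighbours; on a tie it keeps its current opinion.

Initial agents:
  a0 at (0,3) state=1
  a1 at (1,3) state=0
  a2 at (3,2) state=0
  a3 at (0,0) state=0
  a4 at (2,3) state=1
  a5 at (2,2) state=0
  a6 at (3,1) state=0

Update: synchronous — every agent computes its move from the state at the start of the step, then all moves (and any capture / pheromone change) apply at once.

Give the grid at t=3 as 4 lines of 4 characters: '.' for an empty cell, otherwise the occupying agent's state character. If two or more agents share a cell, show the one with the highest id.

t=1: a0@(0,3):0 a1@(1,3):0 a2@(3,2):0 a3@(0,0):0 a4@(2,3):0 a5@(2,2):0 a6@(3,1):0
t=2: (unchanged — steady state)

0..0
...0
..00
.00.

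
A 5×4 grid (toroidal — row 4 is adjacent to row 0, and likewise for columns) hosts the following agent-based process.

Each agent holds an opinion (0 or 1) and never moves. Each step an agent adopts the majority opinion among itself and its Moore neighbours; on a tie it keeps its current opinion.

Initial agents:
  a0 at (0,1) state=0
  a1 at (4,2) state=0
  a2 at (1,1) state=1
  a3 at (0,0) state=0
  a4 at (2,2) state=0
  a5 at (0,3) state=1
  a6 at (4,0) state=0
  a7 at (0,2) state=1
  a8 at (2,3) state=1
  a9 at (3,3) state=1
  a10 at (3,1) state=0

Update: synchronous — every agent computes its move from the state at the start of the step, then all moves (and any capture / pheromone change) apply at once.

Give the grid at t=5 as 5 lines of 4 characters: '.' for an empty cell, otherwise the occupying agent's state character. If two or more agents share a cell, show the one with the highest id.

t=1: a0@(0,1):0 a1@(4,2):0 a2@(1,1):0 a3@(0,0):0 a4@(2,2):1 a5@(0,3):0 a6@(4,0):0 a7@(0,2):1 a8@(2,3):1 a9@(3,3):0 a10@(3,1):0
t=2: a0@(0,1):0 a1@(4,2):0 a2@(1,1):0 a3@(0,0):0 a4@(2,2):0 a5@(0,3):0 a6@(4,0):0 a7@(0,2):0 a8@(2,3):1 a9@(3,3):0 a10@(3,1):0
t=3: a0@(0,1):0 a1@(4,2):0 a2@(1,1):0 a3@(0,0):0 a4@(2,2):0 a5@(0,3):0 a6@(4,0):0 a7@(0,2):0 a8@(2,3):0 a9@(3,3):0 a10@(3,1):0
t=4: (unchanged — steady state)

0000
.0..
..00
.0.0
0.0.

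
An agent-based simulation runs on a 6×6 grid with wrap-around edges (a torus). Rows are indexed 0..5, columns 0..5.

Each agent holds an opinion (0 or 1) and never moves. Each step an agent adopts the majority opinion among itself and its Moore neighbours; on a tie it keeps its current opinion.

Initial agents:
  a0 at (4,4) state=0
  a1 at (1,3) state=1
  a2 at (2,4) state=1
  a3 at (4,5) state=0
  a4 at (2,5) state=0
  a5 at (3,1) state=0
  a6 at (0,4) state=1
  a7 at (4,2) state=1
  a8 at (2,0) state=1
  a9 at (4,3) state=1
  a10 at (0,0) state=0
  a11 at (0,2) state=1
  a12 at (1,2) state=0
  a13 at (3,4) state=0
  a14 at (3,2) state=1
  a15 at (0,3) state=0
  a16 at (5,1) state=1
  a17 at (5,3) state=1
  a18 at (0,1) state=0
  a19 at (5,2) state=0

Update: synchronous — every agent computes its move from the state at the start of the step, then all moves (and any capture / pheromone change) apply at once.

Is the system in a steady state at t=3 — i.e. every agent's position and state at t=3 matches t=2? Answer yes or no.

t=1: a0@(4,4):0 a1@(1,3):1 a2@(2,4):1 a3@(4,5):0 a4@(2,5):0 a5@(3,1):1 a6@(0,4):1 a7@(4,2):1 a8@(2,0):0 a9@(4,3):1 a10@(0,0):0 a11@(0,2):1 a12@(1,2):0 a13@(3,4):0 a14@(3,2):1 a15@(0,3):1 a16@(5,1):1 a17@(5,3):1 a18@(0,1):0 a19@(5,2):1
t=2: a0@(4,4):0 a1@(1,3):1 a2@(2,4):1 a3@(4,5):0 a4@(2,5):0 a5@(3,1):1 a6@(0,4):1 a7@(4,2):1 a8@(2,0):0 a9@(4,3):1 a10@(0,0):0 a11@(0,2):1 a12@(1,2):1 a13@(3,4):0 a14@(3,2):1 a15@(0,3):1 a16@(5,1):1 a17@(5,3):1 a18@(0,1):0 a19@(5,2):1
t=3: a0@(4,4):0 a1@(1,3):1 a2@(2,4):1 a3@(4,5):0 a4@(2,5):0 a5@(3,1):1 a6@(0,4):1 a7@(4,2):1 a8@(2,0):0 a9@(4,3):1 a10@(0,0):0 a11@(0,2):1 a12@(1,2):1 a13@(3,4):0 a14@(3,2):1 a15@(0,3):1 a16@(5,1):1 a17@(5,3):1 a18@(0,1):1 a19@(5,2):1

no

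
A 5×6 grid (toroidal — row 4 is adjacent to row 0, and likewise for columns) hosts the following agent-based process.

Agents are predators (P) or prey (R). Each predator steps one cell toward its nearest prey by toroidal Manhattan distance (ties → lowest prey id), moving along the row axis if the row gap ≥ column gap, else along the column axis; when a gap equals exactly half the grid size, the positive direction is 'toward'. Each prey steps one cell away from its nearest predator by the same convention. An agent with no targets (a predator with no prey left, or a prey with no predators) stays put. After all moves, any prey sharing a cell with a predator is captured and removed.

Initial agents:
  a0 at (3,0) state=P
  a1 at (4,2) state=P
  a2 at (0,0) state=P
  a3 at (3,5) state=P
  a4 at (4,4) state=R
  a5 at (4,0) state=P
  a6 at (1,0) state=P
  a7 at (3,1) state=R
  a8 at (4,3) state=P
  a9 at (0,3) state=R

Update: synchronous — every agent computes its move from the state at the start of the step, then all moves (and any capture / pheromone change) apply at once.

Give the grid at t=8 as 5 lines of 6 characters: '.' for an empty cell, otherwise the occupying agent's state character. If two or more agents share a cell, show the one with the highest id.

......
...R..
..PP..
...P..
......

t=1: a0@(3,1):P a1@(4,3):P a2@(0,5):P a3@(4,5):P a5@(4,5):P a6@(2,0):P a7@(3,2):R a8@(4,4):P a9@(1,3):R
t=2: a0@(3,2):P a1@(3,3):P a2@(0,4):P a3@(4,0):P a5@(4,0):P a6@(2,1):P a8@(4,3):P a9@(2,3):R
t=3: a0@(2,2):P a1@(2,3):P a2@(1,4):P a3@(4,1):P a5@(4,1):P a6@(2,2):P a8@(3,3):P a9@(1,3):R
t=4: a0@(1,2):P a1@(1,3):P a2@(1,3):P a3@(0,1):P a5@(0,1):P a6@(1,2):P a8@(2,3):P a9@(0,3):R
t=5: a0@(0,2):P a1@(0,3):P a2@(0,3):P a3@(0,2):P a5@(0,2):P a6@(0,2):P a8@(1,3):P a9@(4,3):R
t=6: a0@(4,2):P a1@(4,3):P a2@(4,3):P a3@(4,2):P a5@(4,2):P a6@(4,2):P a8@(0,3):P a9@(3,3):R
t=7: a0@(3,2):P a1@(3,3):P a2@(3,3):P a3@(3,2):P a5@(3,2):P a6@(3,2):P a8@(4,3):P a9@(2,3):R
t=8: a0@(2,2):P a1@(2,3):P a2@(2,3):P a3@(2,2):P a5@(2,2):P a6@(2,2):P a8@(3,3):P a9@(1,3):R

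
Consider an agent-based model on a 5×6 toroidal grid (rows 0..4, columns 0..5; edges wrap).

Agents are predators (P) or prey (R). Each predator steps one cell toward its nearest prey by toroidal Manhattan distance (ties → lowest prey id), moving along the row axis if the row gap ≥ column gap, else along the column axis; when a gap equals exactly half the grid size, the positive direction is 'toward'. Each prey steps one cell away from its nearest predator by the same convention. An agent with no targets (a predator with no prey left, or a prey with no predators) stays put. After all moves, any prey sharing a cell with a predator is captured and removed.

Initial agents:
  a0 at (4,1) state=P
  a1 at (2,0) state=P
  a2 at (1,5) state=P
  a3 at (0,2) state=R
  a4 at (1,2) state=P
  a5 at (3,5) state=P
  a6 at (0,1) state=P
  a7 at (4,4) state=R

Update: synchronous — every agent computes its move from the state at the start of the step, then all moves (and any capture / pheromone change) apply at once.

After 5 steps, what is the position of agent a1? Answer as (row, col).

t=1: a0@(0,1):P a1@(1,0):P a2@(0,5):P a3@(4,2):R a4@(0,2):P a5@(4,5):P a6@(0,2):P a7@(0,4):R
t=2: a0@(4,1):P a1@(1,5):P a2@(0,4):P a3@(3,2):R a4@(4,2):P a5@(0,5):P a6@(4,2):P a7@(0,3):R
t=3: a0@(3,1):P a1@(1,4):P a2@(0,3):P a3@(2,2):R a4@(3,2):P a5@(0,4):P a6@(3,2):P a7@(0,2):R
t=4: a0@(2,1):P a1@(1,3):P a2@(0,2):P a3@(1,2):R a4@(2,2):P a5@(0,3):P a6@(2,2):P a7@(0,1):R
t=5: a0@(1,1):P a1@(1,2):P a2@(1,2):P a4@(1,2):P a5@(1,3):P a6@(1,2):P a7@(0,0):R

(1, 2)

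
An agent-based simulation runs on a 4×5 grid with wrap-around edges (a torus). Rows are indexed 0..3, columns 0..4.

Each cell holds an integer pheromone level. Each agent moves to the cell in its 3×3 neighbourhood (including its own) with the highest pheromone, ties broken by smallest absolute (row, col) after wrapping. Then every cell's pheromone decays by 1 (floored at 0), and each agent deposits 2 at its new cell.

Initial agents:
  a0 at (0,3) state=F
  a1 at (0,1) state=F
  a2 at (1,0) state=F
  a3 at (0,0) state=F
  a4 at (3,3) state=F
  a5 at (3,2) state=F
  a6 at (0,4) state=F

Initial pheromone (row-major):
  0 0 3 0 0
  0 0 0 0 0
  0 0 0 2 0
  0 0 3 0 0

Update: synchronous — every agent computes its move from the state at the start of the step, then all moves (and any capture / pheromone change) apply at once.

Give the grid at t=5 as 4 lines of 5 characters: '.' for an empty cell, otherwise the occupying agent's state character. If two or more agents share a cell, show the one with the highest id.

t=1: a0@(0,2) a1@(0,2) a2@(0,0) a3@(0,0) a4@(0,2) a5@(0,2) a6@(0,0) | pheromone: 6 0 10 0 0 / 0 0 0 0 0 / 0 0 0 1 0 / 0 0 2 0 0
t=2: a0@(0,2) a1@(0,2) a2@(0,0) a3@(0,0) a4@(0,2) a5@(0,2) a6@(0,0) | pheromone: 11 0 17 0 0 / 0 0 0 0 0 / 0 0 0 0 0 / 0 0 1 0 0
t=3: a0@(0,2) a1@(0,2) a2@(0,0) a3@(0,0) a4@(0,2) a5@(0,2) a6@(0,0) | pheromone: 16 0 24 0 0 / 0 0 0 0 0 / 0 0 0 0 0 / 0 0 0 0 0
t=4: a0@(0,2) a1@(0,2) a2@(0,0) a3@(0,0) a4@(0,2) a5@(0,2) a6@(0,0) | pheromone: 21 0 31 0 0 / 0 0 0 0 0 / 0 0 0 0 0 / 0 0 0 0 0
t=5: a0@(0,2) a1@(0,2) a2@(0,0) a3@(0,0) a4@(0,2) a5@(0,2) a6@(0,0) | pheromone: 26 0 38 0 0 / 0 0 0 0 0 / 0 0 0 0 0 / 0 0 0 0 0

F.F..
.....
.....
.....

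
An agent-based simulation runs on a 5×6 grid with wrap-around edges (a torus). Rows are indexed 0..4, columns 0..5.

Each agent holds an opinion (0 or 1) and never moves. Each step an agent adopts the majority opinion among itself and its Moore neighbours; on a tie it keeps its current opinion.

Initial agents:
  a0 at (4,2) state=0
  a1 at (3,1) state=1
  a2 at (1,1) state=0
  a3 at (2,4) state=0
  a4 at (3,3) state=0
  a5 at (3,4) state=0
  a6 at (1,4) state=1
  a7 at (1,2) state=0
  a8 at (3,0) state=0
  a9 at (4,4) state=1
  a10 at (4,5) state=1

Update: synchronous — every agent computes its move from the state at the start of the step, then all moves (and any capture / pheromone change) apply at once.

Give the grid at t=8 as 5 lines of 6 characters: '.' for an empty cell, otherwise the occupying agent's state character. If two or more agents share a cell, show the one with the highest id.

......
.00.1.
....0.
10.00.
..0.11

t=1: a0@(4,2):0 a1@(3,1):0 a2@(1,1):0 a3@(2,4):0 a4@(3,3):0 a5@(3,4):0 a6@(1,4):1 a7@(1,2):0 a8@(3,0):1 a9@(4,4):1 a10@(4,5):1
t=2: (unchanged — steady state)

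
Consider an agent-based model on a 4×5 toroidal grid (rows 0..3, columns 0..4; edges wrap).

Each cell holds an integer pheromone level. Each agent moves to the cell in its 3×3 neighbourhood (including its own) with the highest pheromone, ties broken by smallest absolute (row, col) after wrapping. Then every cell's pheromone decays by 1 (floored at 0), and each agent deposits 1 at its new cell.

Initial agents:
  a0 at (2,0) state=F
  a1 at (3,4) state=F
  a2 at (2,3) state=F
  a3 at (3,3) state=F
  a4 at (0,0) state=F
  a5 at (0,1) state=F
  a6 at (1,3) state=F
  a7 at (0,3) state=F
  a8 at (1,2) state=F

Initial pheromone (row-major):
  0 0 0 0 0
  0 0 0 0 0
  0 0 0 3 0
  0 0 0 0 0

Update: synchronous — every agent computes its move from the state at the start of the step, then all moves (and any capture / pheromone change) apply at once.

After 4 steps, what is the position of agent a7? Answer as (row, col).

t=1: a0@(1,0) a1@(2,3) a2@(2,3) a3@(2,3) a4@(0,0) a5@(0,0) a6@(2,3) a7@(0,2) a8@(2,3) | pheromone: 2 0 1 0 0 / 1 0 0 0 0 / 0 0 0 7 0 / 0 0 0 0 0
t=2: a0@(0,0) a1@(2,3) a2@(2,3) a3@(2,3) a4@(0,0) a5@(0,0) a6@(2,3) a7@(0,2) a8@(2,3) | pheromone: 4 0 1 0 0 / 0 0 0 0 0 / 0 0 0 11 0 / 0 0 0 0 0
t=3: a0@(0,0) a1@(2,3) a2@(2,3) a3@(2,3) a4@(0,0) a5@(0,0) a6@(2,3) a7@(0,2) a8@(2,3) | pheromone: 6 0 1 0 0 / 0 0 0 0 0 / 0 0 0 15 0 / 0 0 0 0 0
t=4: a0@(0,0) a1@(2,3) a2@(2,3) a3@(2,3) a4@(0,0) a5@(0,0) a6@(2,3) a7@(0,2) a8@(2,3) | pheromone: 8 0 1 0 0 / 0 0 0 0 0 / 0 0 0 19 0 / 0 0 0 0 0

(0, 2)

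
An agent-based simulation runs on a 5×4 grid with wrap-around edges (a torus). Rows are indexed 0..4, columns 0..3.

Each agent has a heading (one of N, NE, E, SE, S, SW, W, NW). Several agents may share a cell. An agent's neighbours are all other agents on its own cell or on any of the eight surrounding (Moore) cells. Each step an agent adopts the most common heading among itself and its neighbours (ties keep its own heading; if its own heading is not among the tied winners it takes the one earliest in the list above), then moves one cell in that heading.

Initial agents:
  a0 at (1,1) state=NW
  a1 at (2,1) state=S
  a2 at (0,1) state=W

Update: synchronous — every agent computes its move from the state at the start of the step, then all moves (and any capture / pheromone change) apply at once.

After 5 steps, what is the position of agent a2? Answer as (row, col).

(0, 0)

t=1: a0@(0,0):NW a1@(3,1):S a2@(0,0):W
t=2: a0@(4,3):NW a1@(4,1):S a2@(0,3):W
t=3: a0@(3,2):NW a1@(0,1):S a2@(0,2):W
t=4: a0@(2,1):NW a1@(1,1):S a2@(0,1):W
t=5: a0@(1,0):NW a1@(2,1):S a2@(0,0):W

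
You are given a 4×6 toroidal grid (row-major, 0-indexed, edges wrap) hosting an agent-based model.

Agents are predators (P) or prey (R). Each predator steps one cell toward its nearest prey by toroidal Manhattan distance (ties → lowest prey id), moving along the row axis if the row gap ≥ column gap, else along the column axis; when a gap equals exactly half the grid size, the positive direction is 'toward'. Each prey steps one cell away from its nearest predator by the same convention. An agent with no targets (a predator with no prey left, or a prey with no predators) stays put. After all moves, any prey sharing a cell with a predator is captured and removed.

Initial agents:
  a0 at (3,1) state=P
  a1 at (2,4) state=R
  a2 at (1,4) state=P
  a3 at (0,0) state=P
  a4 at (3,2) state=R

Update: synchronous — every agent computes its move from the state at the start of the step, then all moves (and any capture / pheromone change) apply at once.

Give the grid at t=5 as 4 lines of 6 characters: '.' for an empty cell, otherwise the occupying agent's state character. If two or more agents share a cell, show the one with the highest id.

t=1: a0@(3,2):P a1@(3,4):R a2@(2,4):P a3@(0,1):P a4@(3,3):R
t=2: a0@(3,3):P a1@(0,4):R a2@(3,4):P a3@(0,2):P
t=3: a0@(0,3):P a1@(1,4):R a2@(0,4):P a3@(0,3):P
t=4: a0@(1,3):P a1@(2,4):R a2@(1,4):P a3@(1,3):P
t=5: a0@(2,3):P a1@(3,4):R a2@(2,4):P a3@(2,3):P

......
......
...PP.
....R.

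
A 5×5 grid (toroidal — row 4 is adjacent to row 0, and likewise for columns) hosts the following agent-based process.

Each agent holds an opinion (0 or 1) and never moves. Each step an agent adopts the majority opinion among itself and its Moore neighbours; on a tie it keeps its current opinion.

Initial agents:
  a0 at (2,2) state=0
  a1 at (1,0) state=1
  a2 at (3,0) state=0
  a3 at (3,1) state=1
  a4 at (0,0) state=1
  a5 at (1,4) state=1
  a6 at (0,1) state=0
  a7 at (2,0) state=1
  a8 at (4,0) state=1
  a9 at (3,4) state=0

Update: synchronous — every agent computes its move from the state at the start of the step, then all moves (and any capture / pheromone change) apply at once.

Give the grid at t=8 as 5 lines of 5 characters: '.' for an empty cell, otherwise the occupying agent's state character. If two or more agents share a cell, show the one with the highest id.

11...
1...1
1.0..
11..1
1....

t=1: a0@(2,2):0 a1@(1,0):1 a2@(3,0):1 a3@(3,1):1 a4@(0,0):1 a5@(1,4):1 a6@(0,1):1 a7@(2,0):1 a8@(4,0):1 a9@(3,4):0
t=2: a0@(2,2):0 a1@(1,0):1 a2@(3,0):1 a3@(3,1):1 a4@(0,0):1 a5@(1,4):1 a6@(0,1):1 a7@(2,0):1 a8@(4,0):1 a9@(3,4):1
t=3: (unchanged — steady state)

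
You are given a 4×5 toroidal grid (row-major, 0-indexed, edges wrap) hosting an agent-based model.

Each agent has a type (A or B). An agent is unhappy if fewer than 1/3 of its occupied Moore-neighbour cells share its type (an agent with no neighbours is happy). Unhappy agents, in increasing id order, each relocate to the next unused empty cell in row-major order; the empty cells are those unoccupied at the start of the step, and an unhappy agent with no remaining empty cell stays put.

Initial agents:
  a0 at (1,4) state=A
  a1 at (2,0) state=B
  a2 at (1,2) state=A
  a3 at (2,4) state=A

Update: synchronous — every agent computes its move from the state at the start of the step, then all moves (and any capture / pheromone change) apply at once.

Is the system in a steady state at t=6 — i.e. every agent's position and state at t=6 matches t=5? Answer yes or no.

t=1: a0@(1,4):A a1@(0,0):B a2@(1,2):A a3@(2,4):A
t=2: a0@(1,4):A a1@(0,1):B a2@(1,2):A a3@(2,4):A
t=3: a0@(1,4):A a1@(0,0):B a2@(0,2):A a3@(2,4):A
t=4: a0@(1,4):A a1@(0,1):B a2@(0,2):A a3@(2,4):A
t=5: a0@(1,4):A a1@(0,0):B a2@(0,3):A a3@(2,4):A
t=6: a0@(1,4):A a1@(0,1):B a2@(0,3):A a3@(2,4):A

no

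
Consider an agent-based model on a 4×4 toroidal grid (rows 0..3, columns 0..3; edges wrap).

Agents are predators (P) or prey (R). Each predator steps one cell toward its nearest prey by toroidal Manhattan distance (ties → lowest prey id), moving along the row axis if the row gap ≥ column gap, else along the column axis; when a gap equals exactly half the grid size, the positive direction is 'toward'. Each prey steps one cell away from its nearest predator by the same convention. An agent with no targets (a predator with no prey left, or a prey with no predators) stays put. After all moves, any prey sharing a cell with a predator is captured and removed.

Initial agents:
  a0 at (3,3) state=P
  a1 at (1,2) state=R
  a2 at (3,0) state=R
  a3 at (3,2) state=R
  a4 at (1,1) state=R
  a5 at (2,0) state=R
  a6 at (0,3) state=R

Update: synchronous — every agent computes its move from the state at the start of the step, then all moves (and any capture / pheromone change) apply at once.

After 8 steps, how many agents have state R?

5

t=1: a0@(3,0):P a1@(0,2):R a2@(3,1):R a3@(3,1):R a4@(0,1):R a5@(1,0):R a6@(1,3):R
t=2: a0@(3,1):P a1@(0,1):R a2@(3,2):R a3@(3,2):R a4@(1,1):R a5@(0,0):R a6@(0,3):R
t=3: a0@(0,1):P a1@(1,1):R a2@(3,3):R a3@(3,3):R a5@(1,0):R a6@(0,2):R
t=4: a0@(1,1):P a1@(2,1):R a2@(3,2):R a3@(3,2):R a5@(2,0):R a6@(0,3):R
t=5: a0@(2,1):P a1@(3,1):R a2@(2,2):R a3@(2,2):R a5@(3,0):R a6@(0,2):R
t=6: a0@(3,1):P a1@(0,1):R a2@(2,3):R a3@(2,3):R a5@(0,0):R a6@(3,2):R
t=7: a0@(0,1):P a1@(1,1):R a2@(2,2):R a3@(2,2):R a5@(1,0):R a6@(3,3):R
t=8: a0@(1,1):P a1@(2,1):R a2@(1,2):R a3@(1,2):R a5@(2,0):R a6@(3,2):R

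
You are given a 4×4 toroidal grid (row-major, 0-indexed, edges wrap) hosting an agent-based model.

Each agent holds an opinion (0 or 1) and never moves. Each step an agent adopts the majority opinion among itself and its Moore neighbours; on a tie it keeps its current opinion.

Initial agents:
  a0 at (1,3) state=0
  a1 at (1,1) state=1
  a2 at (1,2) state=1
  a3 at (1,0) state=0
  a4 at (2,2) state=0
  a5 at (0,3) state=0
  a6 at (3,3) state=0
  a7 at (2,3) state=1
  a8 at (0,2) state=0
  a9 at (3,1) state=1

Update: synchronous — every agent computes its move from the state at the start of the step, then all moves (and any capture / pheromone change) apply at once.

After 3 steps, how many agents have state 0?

10

t=1: a0@(1,3):0 a1@(1,1):0 a2@(1,2):0 a3@(1,0):0 a4@(2,2):1 a5@(0,3):0 a6@(3,3):0 a7@(2,3):0 a8@(0,2):0 a9@(3,1):0
t=2: a0@(1,3):0 a1@(1,1):0 a2@(1,2):0 a3@(1,0):0 a4@(2,2):0 a5@(0,3):0 a6@(3,3):0 a7@(2,3):0 a8@(0,2):0 a9@(3,1):0
t=3: (unchanged — steady state)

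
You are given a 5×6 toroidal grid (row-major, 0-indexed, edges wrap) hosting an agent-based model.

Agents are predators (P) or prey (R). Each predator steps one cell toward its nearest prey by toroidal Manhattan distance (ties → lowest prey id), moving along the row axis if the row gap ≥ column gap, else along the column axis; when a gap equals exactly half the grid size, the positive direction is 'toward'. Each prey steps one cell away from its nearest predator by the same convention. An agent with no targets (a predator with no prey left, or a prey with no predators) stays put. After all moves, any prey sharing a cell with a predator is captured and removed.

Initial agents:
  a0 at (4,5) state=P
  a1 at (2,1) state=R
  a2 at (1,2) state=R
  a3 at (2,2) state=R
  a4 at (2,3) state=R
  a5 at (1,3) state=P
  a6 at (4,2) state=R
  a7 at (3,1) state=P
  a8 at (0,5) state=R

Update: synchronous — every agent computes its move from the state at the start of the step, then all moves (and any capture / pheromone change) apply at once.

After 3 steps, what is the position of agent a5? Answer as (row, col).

t=1: a0@(0,5):P a1@(1,1):R a2@(1,1):R a3@(3,2):R a4@(3,3):R a5@(1,2):P a6@(0,2):R a7@(2,1):P a8@(1,5):R
t=2: a0@(1,5):P a1@(1,0):R a2@(1,0):R a3@(4,2):R a4@(4,3):R a5@(1,1):P a6@(4,2):R a7@(1,1):P a8@(2,5):R
t=3: a0@(1,0):P a1@(1,1):R a2@(1,1):R a3@(3,2):R a4@(3,3):R a5@(1,0):P a6@(3,2):R a7@(1,0):P a8@(3,5):R

(1, 0)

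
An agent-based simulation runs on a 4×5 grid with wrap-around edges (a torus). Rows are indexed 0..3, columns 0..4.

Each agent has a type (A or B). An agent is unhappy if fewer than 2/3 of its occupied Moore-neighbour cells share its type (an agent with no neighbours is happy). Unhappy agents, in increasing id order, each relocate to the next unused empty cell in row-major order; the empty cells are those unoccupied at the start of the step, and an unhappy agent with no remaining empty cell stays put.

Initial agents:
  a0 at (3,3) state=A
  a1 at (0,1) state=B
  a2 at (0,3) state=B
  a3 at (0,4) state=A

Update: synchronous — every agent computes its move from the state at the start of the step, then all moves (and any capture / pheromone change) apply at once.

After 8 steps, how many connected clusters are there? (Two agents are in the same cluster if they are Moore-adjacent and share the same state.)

t=1: a0@(0,0):A a1@(0,1):B a2@(0,2):B a3@(1,0):A
t=2: a0@(0,3):A a1@(0,4):B a2@(0,2):B a3@(1,1):A
t=3: a0@(0,0):A a1@(0,1):B a2@(1,0):B a3@(1,2):A
t=4: a0@(0,2):A a1@(0,3):B a2@(0,4):B a3@(1,1):A
t=5: a0@(0,0):A a1@(0,1):B a2@(0,4):B a3@(1,1):A
t=6: a0@(0,2):A a1@(0,3):B a2@(1,0):B a3@(1,2):A
t=7: a0@(0,0):A a1@(0,1):B a2@(1,0):B a3@(0,4):A
t=8: a0@(0,2):A a1@(0,3):B a2@(1,1):B a3@(1,2):A

3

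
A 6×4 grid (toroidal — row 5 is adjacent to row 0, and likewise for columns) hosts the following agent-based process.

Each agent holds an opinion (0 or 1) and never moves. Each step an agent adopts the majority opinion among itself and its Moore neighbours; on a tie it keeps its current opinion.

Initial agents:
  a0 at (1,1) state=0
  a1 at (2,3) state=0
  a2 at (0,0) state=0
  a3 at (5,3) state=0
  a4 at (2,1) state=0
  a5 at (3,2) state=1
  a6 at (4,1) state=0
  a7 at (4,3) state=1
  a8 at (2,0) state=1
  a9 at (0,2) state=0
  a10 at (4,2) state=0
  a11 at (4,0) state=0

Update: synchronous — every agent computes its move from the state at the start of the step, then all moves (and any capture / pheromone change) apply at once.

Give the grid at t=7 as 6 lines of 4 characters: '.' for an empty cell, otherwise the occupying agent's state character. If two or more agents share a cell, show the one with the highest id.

t=1: a0@(1,1):0 a1@(2,3):1 a2@(0,0):0 a3@(5,3):0 a4@(2,1):0 a5@(3,2):0 a6@(4,1):0 a7@(4,3):0 a8@(2,0):0 a9@(0,2):0 a10@(4,2):0 a11@(4,0):0
t=2: a0@(1,1):0 a1@(2,3):0 a2@(0,0):0 a3@(5,3):0 a4@(2,1):0 a5@(3,2):0 a6@(4,1):0 a7@(4,3):0 a8@(2,0):0 a9@(0,2):0 a10@(4,2):0 a11@(4,0):0
t=3: (unchanged — steady state)

0.0.
.0..
00.0
..0.
0000
...0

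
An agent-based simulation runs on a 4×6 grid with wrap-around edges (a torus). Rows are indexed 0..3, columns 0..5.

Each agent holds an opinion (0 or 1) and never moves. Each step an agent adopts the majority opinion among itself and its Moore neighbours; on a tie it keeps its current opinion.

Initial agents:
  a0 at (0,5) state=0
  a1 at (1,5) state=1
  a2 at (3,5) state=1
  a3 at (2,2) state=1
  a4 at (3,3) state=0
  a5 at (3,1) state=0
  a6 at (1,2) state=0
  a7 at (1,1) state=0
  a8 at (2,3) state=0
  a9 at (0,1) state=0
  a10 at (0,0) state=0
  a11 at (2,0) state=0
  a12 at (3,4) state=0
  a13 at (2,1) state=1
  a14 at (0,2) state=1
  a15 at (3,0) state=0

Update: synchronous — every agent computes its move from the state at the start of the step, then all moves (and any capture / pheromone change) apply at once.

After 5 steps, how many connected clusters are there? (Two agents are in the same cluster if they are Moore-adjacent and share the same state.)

1

t=1: a0@(0,5):0 a1@(1,5):0 a2@(3,5):0 a3@(2,2):0 a4@(3,3):0 a5@(3,1):0 a6@(1,2):0 a7@(1,1):0 a8@(2,3):0 a9@(0,1):0 a10@(0,0):0 a11@(2,0):0 a12@(3,4):0 a13@(2,1):0 a14@(0,2):0 a15@(3,0):0
t=2: (unchanged — steady state)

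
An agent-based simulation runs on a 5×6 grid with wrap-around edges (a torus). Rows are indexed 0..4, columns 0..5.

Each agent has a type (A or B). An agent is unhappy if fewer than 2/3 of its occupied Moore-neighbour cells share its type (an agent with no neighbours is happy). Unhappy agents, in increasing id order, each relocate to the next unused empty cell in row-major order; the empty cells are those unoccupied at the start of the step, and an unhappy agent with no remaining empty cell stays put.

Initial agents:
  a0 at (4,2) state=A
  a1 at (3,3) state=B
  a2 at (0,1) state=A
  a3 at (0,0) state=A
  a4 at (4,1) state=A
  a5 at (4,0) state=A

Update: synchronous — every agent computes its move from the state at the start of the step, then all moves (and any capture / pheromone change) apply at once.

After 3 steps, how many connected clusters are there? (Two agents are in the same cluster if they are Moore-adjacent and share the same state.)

t=1: a0@(4,2):A a1@(0,2):B a2@(0,1):A a3@(0,0):A a4@(4,1):A a5@(4,0):A
t=2: a0@(4,2):A a1@(0,3):B a2@(0,1):A a3@(0,0):A a4@(4,1):A a5@(4,0):A
t=3: a0@(4,2):A a1@(0,2):B a2@(0,1):A a3@(0,0):A a4@(4,1):A a5@(4,0):A

2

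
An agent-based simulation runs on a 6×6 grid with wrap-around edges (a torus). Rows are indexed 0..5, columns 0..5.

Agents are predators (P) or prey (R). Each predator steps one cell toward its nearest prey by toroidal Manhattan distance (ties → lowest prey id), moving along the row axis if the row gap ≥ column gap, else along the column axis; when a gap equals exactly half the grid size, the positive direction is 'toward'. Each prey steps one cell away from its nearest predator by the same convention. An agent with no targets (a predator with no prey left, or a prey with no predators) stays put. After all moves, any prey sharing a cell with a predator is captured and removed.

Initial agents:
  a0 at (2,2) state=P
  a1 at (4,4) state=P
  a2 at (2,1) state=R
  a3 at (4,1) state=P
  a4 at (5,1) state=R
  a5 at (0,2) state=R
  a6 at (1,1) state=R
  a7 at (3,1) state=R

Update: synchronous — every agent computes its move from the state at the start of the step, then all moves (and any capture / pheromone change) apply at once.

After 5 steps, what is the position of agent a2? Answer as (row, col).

t=1: a0@(2,1):P a1@(4,5):P a2@(2,0):R a3@(5,1):P a4@(0,1):R a5@(5,2):R a6@(0,1):R
t=2: a0@(2,0):P a1@(3,5):P a2@(2,5):R a3@(0,1):P a4@(1,1):R a5@(5,3):R a6@(1,1):R
t=3: a0@(2,5):P a1@(2,5):P a2@(2,4):R a3@(1,1):P a4@(2,1):R a5@(5,4):R a6@(2,1):R
t=4: a0@(2,4):P a1@(2,4):P a2@(2,3):R a3@(2,1):P a4@(3,1):R a5@(4,4):R a6@(3,1):R
t=5: a0@(2,3):P a1@(2,3):P a2@(2,2):R a3@(3,1):P a4@(4,1):R a5@(5,4):R a6@(4,1):R

(2, 2)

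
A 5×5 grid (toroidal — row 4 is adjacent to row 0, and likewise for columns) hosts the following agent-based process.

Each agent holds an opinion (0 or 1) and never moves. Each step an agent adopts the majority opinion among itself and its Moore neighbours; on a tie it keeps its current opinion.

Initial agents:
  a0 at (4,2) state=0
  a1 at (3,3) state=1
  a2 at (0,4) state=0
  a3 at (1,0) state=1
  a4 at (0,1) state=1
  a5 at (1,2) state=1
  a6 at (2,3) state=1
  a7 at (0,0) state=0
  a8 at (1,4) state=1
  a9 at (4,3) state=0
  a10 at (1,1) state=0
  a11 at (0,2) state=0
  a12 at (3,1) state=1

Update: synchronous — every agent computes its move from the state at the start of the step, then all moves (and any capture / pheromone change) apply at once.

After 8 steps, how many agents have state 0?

t=1: a0@(4,2):0 a1@(3,3):1 a2@(0,4):0 a3@(1,0):1 a4@(0,1):0 a5@(1,2):1 a6@(2,3):1 a7@(0,0):0 a8@(1,4):1 a9@(4,3):0 a10@(1,1):0 a11@(0,2):0 a12@(3,1):1
t=2: a0@(4,2):0 a1@(3,3):1 a2@(0,4):0 a3@(1,0):0 a4@(0,1):0 a5@(1,2):0 a6@(2,3):1 a7@(0,0):0 a8@(1,4):1 a9@(4,3):0 a10@(1,1):0 a11@(0,2):0 a12@(3,1):1
t=3: a0@(4,2):0 a1@(3,3):1 a2@(0,4):0 a3@(1,0):0 a4@(0,1):0 a5@(1,2):0 a6@(2,3):1 a7@(0,0):0 a8@(1,4):0 a9@(4,3):0 a10@(1,1):0 a11@(0,2):0 a12@(3,1):1
t=4: (unchanged — steady state)

10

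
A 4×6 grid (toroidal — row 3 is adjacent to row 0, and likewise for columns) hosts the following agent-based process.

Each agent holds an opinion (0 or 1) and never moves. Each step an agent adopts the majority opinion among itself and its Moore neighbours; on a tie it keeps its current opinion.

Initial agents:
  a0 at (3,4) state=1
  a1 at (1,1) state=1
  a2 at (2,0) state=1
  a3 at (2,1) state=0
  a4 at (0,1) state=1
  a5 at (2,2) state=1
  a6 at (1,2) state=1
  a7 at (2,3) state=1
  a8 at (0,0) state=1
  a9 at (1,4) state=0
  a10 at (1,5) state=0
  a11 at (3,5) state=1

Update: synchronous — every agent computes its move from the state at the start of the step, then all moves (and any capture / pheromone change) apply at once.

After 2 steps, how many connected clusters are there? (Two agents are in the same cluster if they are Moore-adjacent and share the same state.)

t=1: a0@(3,4):1 a1@(1,1):1 a2@(2,0):1 a3@(2,1):1 a4@(0,1):1 a5@(2,2):1 a6@(1,2):1 a7@(2,3):1 a8@(0,0):1 a9@(1,4):0 a10@(1,5):0 a11@(3,5):1
t=2: (unchanged — steady state)

2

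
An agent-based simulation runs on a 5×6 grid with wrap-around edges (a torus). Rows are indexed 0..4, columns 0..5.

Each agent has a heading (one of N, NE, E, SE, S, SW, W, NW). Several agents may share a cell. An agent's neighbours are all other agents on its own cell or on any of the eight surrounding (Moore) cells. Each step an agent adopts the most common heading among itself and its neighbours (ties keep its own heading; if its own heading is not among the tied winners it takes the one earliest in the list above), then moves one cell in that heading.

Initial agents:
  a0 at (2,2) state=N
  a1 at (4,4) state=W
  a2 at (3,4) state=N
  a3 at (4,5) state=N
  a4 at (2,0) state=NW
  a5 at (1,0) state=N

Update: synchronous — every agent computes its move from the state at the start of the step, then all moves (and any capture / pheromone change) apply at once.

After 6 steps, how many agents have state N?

t=1: a0@(1,2):N a1@(3,4):N a2@(2,4):N a3@(3,5):N a4@(1,5):NW a5@(0,0):N
t=2: a0@(0,2):N a1@(2,4):N a2@(1,4):N a3@(2,5):N a4@(0,5):N a5@(4,0):N
t=3: a0@(4,2):N a1@(1,4):N a2@(0,4):N a3@(1,5):N a4@(4,5):N a5@(3,0):N
t=4: a0@(3,2):N a1@(0,4):N a2@(4,4):N a3@(0,5):N a4@(3,5):N a5@(2,0):N
t=5: a0@(2,2):N a1@(4,4):N a2@(3,4):N a3@(4,5):N a4@(2,5):N a5@(1,0):N
t=6: a0@(1,2):N a1@(3,4):N a2@(2,4):N a3@(3,5):N a4@(1,5):N a5@(0,0):N

6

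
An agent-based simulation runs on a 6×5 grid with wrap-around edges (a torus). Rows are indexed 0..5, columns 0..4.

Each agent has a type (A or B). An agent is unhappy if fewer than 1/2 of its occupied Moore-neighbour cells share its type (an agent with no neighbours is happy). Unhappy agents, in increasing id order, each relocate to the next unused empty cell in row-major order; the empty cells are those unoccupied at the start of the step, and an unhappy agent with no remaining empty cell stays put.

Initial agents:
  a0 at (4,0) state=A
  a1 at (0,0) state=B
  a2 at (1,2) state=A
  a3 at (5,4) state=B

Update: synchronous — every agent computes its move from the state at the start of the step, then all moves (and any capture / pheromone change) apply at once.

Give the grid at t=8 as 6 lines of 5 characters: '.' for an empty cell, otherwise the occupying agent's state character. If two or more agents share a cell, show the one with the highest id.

t=1: a0@(0,1):A a1@(0,0):B a2@(1,2):A a3@(5,4):B
t=2: (unchanged — steady state)

BA...
..A..
.....
.....
.....
....B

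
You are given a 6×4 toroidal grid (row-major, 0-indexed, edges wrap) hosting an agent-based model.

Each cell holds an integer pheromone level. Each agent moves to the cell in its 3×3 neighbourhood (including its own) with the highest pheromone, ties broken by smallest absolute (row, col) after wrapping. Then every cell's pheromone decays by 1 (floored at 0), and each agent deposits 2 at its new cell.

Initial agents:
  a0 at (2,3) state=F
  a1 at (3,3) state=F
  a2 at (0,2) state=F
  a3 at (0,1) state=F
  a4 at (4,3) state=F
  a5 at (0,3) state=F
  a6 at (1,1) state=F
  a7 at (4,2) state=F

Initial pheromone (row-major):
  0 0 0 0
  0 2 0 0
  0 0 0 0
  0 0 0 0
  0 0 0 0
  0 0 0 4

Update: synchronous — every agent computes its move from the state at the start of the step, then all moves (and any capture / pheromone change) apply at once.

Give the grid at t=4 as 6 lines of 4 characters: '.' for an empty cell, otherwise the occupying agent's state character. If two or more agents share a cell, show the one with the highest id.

t=1: a0@(1,0) a1@(2,0) a2@(5,3) a3@(1,1) a4@(5,3) a5@(5,3) a6@(1,1) a7@(5,3) | pheromone: 0 0 0 0 / 2 5 0 0 / 2 0 0 0 / 0 0 0 0 / 0 0 0 0 / 0 0 0 11
t=2: a0@(1,1) a1@(1,1) a2@(5,3) a3@(1,1) a4@(5,3) a5@(5,3) a6@(1,1) a7@(5,3) | pheromone: 0 0 0 0 / 1 12 0 0 / 1 0 0 0 / 0 0 0 0 / 0 0 0 0 / 0 0 0 18
t=3: a0@(1,1) a1@(1,1) a2@(5,3) a3@(1,1) a4@(5,3) a5@(5,3) a6@(1,1) a7@(5,3) | pheromone: 0 0 0 0 / 0 19 0 0 / 0 0 0 0 / 0 0 0 0 / 0 0 0 0 / 0 0 0 25
t=4: a0@(1,1) a1@(1,1) a2@(5,3) a3@(1,1) a4@(5,3) a5@(5,3) a6@(1,1) a7@(5,3) | pheromone: 0 0 0 0 / 0 26 0 0 / 0 0 0 0 / 0 0 0 0 / 0 0 0 0 / 0 0 0 32

....
.F..
....
....
....
...F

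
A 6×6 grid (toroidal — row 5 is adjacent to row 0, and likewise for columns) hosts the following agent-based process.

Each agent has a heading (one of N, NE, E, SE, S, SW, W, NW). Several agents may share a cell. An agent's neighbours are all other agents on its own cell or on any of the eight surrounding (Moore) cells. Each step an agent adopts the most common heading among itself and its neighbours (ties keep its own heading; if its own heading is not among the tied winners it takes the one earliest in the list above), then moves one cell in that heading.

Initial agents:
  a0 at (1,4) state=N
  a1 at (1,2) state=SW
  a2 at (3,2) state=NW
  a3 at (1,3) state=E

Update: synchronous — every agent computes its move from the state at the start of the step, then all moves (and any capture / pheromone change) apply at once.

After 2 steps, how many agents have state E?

1

t=1: a0@(0,4):N a1@(2,1):SW a2@(2,1):NW a3@(1,4):E
t=2: a0@(5,4):N a1@(3,0):SW a2@(1,0):NW a3@(1,5):E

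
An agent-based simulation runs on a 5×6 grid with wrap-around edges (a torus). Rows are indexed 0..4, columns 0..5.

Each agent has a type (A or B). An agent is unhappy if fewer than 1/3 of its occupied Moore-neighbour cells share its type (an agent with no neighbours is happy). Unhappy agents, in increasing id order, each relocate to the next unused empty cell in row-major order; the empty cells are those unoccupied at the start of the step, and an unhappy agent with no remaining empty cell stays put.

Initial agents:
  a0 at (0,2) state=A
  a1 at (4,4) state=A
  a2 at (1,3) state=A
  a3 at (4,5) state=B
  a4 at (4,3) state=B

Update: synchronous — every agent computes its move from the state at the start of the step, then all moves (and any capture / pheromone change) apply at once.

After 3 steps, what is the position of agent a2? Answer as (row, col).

t=1: a0@(0,2):A a1@(0,0):A a2@(1,3):A a3@(0,1):B a4@(0,3):B
t=2: a0@(0,2):A a1@(0,4):A a2@(1,3):A a3@(0,5):B a4@(1,0):B
t=3: (unchanged — steady state)

(1, 3)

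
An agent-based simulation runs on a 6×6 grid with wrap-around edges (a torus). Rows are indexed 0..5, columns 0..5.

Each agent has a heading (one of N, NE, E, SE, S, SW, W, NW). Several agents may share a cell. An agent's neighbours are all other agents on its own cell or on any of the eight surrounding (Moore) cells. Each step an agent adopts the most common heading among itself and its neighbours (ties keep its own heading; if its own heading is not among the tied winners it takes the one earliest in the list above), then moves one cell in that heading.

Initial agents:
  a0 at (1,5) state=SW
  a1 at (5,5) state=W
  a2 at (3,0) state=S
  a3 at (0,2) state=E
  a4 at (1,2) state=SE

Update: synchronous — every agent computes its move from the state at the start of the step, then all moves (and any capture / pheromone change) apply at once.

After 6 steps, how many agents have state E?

1

t=1: a0@(2,4):SW a1@(5,4):W a2@(4,0):S a3@(0,3):E a4@(2,3):SE
t=2: a0@(3,3):SW a1@(5,3):W a2@(5,0):S a3@(0,4):E a4@(3,4):SE
t=3: a0@(4,2):SW a1@(5,2):W a2@(0,0):S a3@(0,5):E a4@(4,5):SE
t=4: a0@(5,1):SW a1@(5,1):W a2@(1,0):S a3@(0,0):E a4@(5,0):SE
t=5: a0@(0,0):SW a1@(5,0):W a2@(2,0):S a3@(0,1):E a4@(0,1):SE
t=6: a0@(1,5):SW a1@(5,5):W a2@(3,0):S a3@(0,2):E a4@(1,2):SE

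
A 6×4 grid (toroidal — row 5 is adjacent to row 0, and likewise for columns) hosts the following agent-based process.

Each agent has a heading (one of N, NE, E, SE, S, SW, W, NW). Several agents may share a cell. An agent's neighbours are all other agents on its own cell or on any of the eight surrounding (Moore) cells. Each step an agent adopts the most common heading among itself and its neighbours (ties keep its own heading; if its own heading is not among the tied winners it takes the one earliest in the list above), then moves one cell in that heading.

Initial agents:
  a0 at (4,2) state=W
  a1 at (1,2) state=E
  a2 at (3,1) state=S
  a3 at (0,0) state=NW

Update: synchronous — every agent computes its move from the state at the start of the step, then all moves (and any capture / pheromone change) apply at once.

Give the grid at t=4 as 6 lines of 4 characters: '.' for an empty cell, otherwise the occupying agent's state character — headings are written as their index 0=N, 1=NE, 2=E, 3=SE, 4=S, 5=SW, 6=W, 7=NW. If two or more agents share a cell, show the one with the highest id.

t=1: a0@(4,1):W a1@(1,3):E a2@(4,1):S a3@(5,3):NW
t=2: a0@(4,0):W a1@(1,0):E a2@(5,1):S a3@(4,2):NW
t=3: a0@(4,3):W a1@(1,1):E a2@(0,1):S a3@(3,1):NW
t=4: a0@(4,2):W a1@(1,2):E a2@(1,1):S a3@(2,0):NW

....
.42.
7...
....
..6.
....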